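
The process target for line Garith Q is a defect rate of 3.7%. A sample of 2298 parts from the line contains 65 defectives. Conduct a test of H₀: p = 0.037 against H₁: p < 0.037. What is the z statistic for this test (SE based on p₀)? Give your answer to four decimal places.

z = -2.2131

p̂ = 65/2298 = 0.028285.
Under H₀, SE = √(0.037·0.963/2298) = √(1.55052e-05) = 0.003938.
z = (0.028285 − 0.037)/0.003938 = -0.008715/0.003938 = -2.2131.
p-value = P(Z < -2.213) ≈ 0.0134.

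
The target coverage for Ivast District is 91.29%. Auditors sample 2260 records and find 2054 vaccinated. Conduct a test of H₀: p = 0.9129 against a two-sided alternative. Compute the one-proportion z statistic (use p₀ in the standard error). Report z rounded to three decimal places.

p̂ = 2054/2260 = 0.90885.
Standard error under H₀: √(0.9129×0.0871/2260) = 0.00593.
z = (0.90885 − 0.9129)/0.00593 = -0.00405/0.00593 = -0.683.

z = -0.683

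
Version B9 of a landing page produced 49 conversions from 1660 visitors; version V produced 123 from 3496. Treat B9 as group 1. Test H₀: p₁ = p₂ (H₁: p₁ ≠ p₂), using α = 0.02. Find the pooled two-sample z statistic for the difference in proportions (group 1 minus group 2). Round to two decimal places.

p̂₁ = 49/1660 = 0.0295, p̂₂ = 123/3496 = 0.0352.
Pooled p̂ = (49+123)/(1660+3496) = 172/5156 = 0.0334.
SE = √(p̂(1−p̂)(1/n₁+1/n₂)) = √(0.0334·0.9666·0.000888451) = √(2.86493e-05) = 0.0054.
z = (0.0295 − 0.0352)/0.0054 = -0.0057/0.0054 = -1.06.
Two-sided p-value ≈ 2·Φ(−1.058) = 0.2899, so at α = 0.02 we fail to reject H₀.

z = -1.06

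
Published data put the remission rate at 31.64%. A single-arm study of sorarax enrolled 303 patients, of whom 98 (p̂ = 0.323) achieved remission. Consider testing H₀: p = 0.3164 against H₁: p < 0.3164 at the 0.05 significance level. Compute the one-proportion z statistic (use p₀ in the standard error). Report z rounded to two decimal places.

p̂ = 98/303 ≈ 0.3234.
SE = √(p₀(1−p₀)/n) = √(0.21629/303) = 0.0267.
z = (0.3234 − 0.3164)/0.0267 = 0.0070/0.0267 = 0.26.
p-value = P(Z < 0.263) ≈ 0.6038, so at α = 0.05 we fail to reject H₀.

z = 0.26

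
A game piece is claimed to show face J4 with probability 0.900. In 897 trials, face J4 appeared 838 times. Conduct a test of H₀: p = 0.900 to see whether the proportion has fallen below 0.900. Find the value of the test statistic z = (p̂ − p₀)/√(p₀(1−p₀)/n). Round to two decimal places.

z = 3.42

p̂ = 838/897 = 0.9342.
SE = √(p₀(1−p₀)/n) = √(0.09/897) = 0.0100.
z = (0.9342 − 0.9)/0.0100 = 0.0342/0.0100 = 3.42.
p-value = P(Z < 3.417) ≈ 0.9997.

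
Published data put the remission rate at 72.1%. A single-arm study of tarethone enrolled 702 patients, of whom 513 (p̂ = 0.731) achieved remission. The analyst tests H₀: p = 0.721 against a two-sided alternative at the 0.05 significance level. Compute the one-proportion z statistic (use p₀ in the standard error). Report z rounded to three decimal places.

z = 0.577

p̂ = 513/702 ≈ 0.73077.
Standard error under H₀: √(0.721×0.279/702) = 0.01693.
z = (0.73077 − 0.721)/0.01693 = 0.00977/0.01693 = 0.577.
p-value = 2·P(Z > 0.577) ≈ 0.5639. With α = 0.05, fail to reject H₀.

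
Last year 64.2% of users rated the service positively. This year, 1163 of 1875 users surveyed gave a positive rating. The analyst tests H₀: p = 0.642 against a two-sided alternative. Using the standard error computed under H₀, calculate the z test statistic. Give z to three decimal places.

z = -1.963

p̂ = 1163/1875 ≈ 0.62027.
SE = √(p₀(1−p₀)/n) = √(0.22984/1875) = 0.01107.
z = (0.62027 − 0.642)/0.01107 = -0.02173/0.01107 = -1.963.
Two-sided p-value ≈ 2·Φ(−1.963) = 0.0496.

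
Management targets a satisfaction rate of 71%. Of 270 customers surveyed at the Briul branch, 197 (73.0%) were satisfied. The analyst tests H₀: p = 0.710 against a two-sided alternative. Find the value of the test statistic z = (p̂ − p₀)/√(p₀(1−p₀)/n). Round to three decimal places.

z = 0.711

p̂ = 197/270 ≈ 0.72963.
Under H₀, SE = √(0.71·0.29/270) = √(0.000762593) = 0.02762.
z = (0.72963 − 0.71)/0.02762 = 0.01963/0.02762 = 0.711.
Two-sided p-value ≈ 2·Φ(−0.711) = 0.4772.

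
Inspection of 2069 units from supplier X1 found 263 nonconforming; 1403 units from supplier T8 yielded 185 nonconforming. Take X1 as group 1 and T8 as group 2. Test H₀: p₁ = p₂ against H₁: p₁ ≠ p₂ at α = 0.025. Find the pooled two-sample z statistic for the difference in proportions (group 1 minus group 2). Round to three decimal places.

p̂₁ = 263/2069 = 0.127115, p̂₂ = 185/1403 = 0.131860.
Pooled p̂ = (263+185)/(2069+1403) = 448/3472 = 0.129032.
SE = √(p̂(1−p̂)(1/n₁+1/n₂)) = √(0.129032·0.870968·0.00119608) = √(0.000134419) = 0.011594.
z = (0.127115 − 0.131860)/0.011594 = -0.004745/0.011594 = -0.409.
Two-sided p-value ≈ 2·Φ(−0.409) = 0.6823. With α = 0.025, fail to reject H₀.

z = -0.409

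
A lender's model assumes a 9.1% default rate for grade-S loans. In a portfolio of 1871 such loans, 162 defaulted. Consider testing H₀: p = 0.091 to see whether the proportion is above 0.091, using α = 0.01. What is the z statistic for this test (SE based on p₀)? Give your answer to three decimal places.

p̂ = 162/1871 = 0.086585.
SE = √(p₀(1−p₀)/n) = √(0.082719/1871) = 0.006649.
z = (0.086585 − 0.091)/0.006649 = -0.004415/0.006649 = -0.664.
p-value = P(Z > -0.664) ≈ 0.7467; since p > α = 0.01, fail to reject H₀.

z = -0.664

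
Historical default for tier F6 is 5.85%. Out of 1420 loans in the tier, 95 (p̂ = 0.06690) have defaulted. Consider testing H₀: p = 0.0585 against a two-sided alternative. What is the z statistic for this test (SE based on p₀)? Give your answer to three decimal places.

z = 1.349

p̂ = 95/1420 = 0.066901.
Standard error under H₀: √(0.0585×0.9415/1420) = 0.006228.
z = (0.066901 − 0.0585)/0.006228 = 0.008401/0.006228 = 1.349.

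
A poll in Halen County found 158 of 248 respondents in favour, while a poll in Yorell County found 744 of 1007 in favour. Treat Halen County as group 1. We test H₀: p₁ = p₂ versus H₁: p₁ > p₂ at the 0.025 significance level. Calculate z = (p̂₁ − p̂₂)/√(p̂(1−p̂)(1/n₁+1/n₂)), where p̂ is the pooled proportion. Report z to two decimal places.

z = -3.19

p̂₁ = 158/248 = 0.6371, p̂₂ = 744/1007 = 0.7388.
Pooled p̂ = (158+744)/(248+1007) = 902/1255 = 0.7187.
SE = √(0.202159 × 0.00502531) = 0.0319.
z = (0.6371 − 0.7388)/0.0319 = -0.1017/0.0319 = -3.19.
p-value = P(Z > -3.192) ≈ 0.9993, so at α = 0.025 we fail to reject H₀.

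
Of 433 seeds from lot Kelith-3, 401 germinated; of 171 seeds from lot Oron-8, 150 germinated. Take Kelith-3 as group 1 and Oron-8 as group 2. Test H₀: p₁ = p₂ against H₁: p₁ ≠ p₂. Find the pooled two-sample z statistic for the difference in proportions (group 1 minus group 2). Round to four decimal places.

z = 1.9138

p̂₁ = 401/433 ≈ 0.926097, p̂₂ = 150/171 ≈ 0.877193.
Pooled p̂ = (401+150)/(433+171) = 551/604 = 0.912252.
SE = √(p̂(1−p̂)(1/n₁+1/n₂)) = √(0.912252·0.087748·0.00815742) = √(0.00065299) = 0.025554.
z = (0.926097 − 0.877193)/0.025554 = 0.048904/0.025554 = 1.9138.
p-value = 2·P(Z > 1.914) ≈ 0.0556.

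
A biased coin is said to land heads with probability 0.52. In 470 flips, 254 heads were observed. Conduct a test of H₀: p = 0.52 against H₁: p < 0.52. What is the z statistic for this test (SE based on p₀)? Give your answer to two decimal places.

p̂ = 254/470 ≈ 0.5404.
Standard error under H₀: √(0.52×0.48/470) = 0.0230.
z = (0.5404 − 0.52)/0.0230 = 0.0204/0.0230 = 0.89.
p-value = P(Z < 0.886) ≈ 0.8123.

z = 0.89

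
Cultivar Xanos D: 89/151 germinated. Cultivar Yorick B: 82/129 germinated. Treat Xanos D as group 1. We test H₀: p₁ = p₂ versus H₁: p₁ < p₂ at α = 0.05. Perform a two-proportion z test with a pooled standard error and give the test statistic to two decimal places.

z = -0.79

p̂₁ = 89/151 ≈ 0.5894, p̂₂ = 82/129 ≈ 0.6357.
Pooled p̂ = (89+82)/(151+129) = 171/280 = 0.6107.
SE = √(p̂(1−p̂)(1/n₁+1/n₂)) = √(0.6107·0.3893·0.0143745) = √(0.00341742) = 0.0585.
z = (0.5894 − 0.6357)/0.0585 = -0.0463/0.0585 = -0.79.
p-value = P(Z < -0.791) ≈ 0.2144. With α = 0.05, fail to reject H₀.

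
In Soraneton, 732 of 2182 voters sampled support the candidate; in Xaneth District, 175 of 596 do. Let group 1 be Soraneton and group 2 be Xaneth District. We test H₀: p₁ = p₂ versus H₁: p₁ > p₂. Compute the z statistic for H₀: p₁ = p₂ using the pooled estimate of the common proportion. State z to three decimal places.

p̂₁ = 732/2182 ≈ 0.33547, p̂₂ = 175/596 ≈ 0.29362.
Pooled p̂ = (732+175)/(2182+596) = 907/2778 = 0.32649.
SE = √(p̂(1−p̂)(1/n₁+1/n₂)) = √(0.32649·0.67351·0.00213615) = √(0.000469729) = 0.02167.
z = (0.33547 − 0.29362)/0.02167 = 0.04185/0.02167 = 1.931.
p-value = P(Z > 1.931) ≈ 0.0268.

z = 1.931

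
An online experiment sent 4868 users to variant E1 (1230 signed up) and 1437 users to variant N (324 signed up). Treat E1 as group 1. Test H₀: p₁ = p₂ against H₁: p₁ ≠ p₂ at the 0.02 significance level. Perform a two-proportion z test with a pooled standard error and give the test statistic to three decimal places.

z = 2.102

p̂₁ = 1230/4868 = 0.25267, p̂₂ = 324/1437 = 0.22547.
Pooled p̂ = (1230+324)/(4868+1437) = 1554/6305 = 0.24647.
SE = √(p̂(1−p̂)(1/n₁+1/n₂)) = √(0.24647·0.75353·0.000901317) = √(0.000167395) = 0.01294.
z = (0.25267 − 0.22547)/0.01294 = 0.02720/0.01294 = 2.102.
p-value = 2·P(Z > 2.102) ≈ 0.0355. With α = 0.02, fail to reject H₀.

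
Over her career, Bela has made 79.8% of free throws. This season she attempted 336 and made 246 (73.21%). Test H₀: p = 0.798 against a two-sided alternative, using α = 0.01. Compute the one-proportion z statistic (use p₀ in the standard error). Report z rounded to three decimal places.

z = -3.007

p̂ = 246/336 = 0.73214.
Standard error under H₀: √(0.798×0.202/336) = 0.02190.
z = (0.73214 − 0.798)/0.02190 = -0.06586/0.02190 = -3.007.
p-value = 2·P(Z > 3.007) ≈ 0.0026, so at α = 0.01 we reject H₀.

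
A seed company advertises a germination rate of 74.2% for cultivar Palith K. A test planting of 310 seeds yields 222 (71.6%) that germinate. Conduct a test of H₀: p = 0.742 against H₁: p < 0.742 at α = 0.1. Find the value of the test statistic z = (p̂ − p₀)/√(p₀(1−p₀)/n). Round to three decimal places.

p̂ = 222/310 = 0.71613.
Under H₀, SE = √(0.742·0.258/310) = √(0.000617535) = 0.02485.
z = (0.71613 − 0.742)/0.02485 = -0.02587/0.02485 = -1.041.
p-value = P(Z < -1.041) ≈ 0.1489. With α = 0.1, fail to reject H₀.

z = -1.041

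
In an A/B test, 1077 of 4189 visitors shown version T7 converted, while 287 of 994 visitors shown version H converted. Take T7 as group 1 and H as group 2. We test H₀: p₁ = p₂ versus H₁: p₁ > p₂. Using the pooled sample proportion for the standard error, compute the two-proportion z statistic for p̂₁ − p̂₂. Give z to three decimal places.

z = -2.036

p̂₁ = 1077/4189 ≈ 0.257102, p̂₂ = 287/994 ≈ 0.288732.
Pooled p̂ = (1077+287)/(4189+994) = 1364/5183 = 0.263168.
SE = √(p̂(1−p̂)(1/n₁+1/n₂)) = √(0.263168·0.736832·0.00124476) = √(0.000241372) = 0.015536.
z = (0.257102 − 0.288732)/0.015536 = -0.031630/0.015536 = -2.036.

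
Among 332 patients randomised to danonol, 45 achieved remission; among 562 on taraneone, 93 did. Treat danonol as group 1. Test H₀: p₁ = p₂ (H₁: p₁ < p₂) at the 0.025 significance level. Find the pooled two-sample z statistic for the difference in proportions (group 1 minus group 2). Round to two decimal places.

z = -1.20

p̂₁ = 45/332 = 0.1355, p̂₂ = 93/562 = 0.1655.
Pooled p̂ = (45+93)/(332+562) = 138/894 = 0.1544.
SE = √(p̂(1−p̂)(1/n₁+1/n₂)) = √(0.1544·0.8456·0.00479141) = √(0.000625445) = 0.0250.
z = (0.1355 − 0.1655)/0.0250 = -0.0300/0.0250 = -1.20.
p-value = P(Z < -1.197) ≈ 0.1156; since p > α = 0.025, fail to reject H₀.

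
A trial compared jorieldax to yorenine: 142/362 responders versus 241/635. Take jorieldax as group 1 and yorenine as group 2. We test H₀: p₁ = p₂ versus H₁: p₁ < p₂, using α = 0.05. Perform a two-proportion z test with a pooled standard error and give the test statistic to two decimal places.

z = 0.40

p̂₁ = 142/362 = 0.3923, p̂₂ = 241/635 = 0.3795.
Pooled p̂ = (142+241)/(362+635) = 383/997 = 0.3842.
SE = √(0.236579 × 0.00433723) = 0.0320.
z = (0.3923 − 0.3795)/0.0320 = 0.0128/0.0320 = 0.40.
p-value = P(Z < 0.398) ≈ 0.6546. With α = 0.05, fail to reject H₀.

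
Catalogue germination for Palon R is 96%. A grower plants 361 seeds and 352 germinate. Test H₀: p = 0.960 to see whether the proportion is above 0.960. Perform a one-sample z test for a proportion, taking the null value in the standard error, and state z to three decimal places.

z = 1.461

p̂ = 352/361 ≈ 0.975069.
Under H₀, SE = √(0.96·0.04/361) = √(0.000106371) = 0.010314.
z = (0.975069 − 0.96)/0.010314 = 0.015069/0.010314 = 1.461.
p-value = P(Z > 1.461) ≈ 0.0720.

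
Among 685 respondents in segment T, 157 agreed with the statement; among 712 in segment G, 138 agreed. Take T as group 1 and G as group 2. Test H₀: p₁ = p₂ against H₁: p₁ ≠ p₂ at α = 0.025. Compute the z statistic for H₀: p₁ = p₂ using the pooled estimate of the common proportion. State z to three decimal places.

p̂₁ = 157/685 ≈ 0.22920, p̂₂ = 138/712 ≈ 0.19382.
Pooled p̂ = (157+138)/(685+712) = 295/1397 = 0.21117.
SE = √(p̂(1−p̂)(1/n₁+1/n₂)) = √(0.21117·0.78883·0.00286435) = √(0.00047713) = 0.02184.
z = (0.22920 − 0.19382)/0.02184 = 0.03538/0.02184 = 1.620.
p-value = 2·P(Z > 1.620) ≈ 0.1053, so at α = 0.025 we fail to reject H₀.

z = 1.620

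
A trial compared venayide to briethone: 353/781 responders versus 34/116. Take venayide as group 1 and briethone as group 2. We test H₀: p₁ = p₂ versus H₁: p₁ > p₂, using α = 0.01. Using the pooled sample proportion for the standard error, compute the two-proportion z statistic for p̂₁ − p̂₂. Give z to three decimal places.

p̂₁ = 353/781 = 0.45198, p̂₂ = 34/116 = 0.29310.
Pooled p̂ = (353+34)/(781+116) = 387/897 = 0.43144.
SE = √(p̂(1−p̂)(1/n₁+1/n₂)) = √(0.43144·0.56856·0.0099011) = √(0.00242873) = 0.04928.
z = (0.45198 − 0.29310)/0.04928 = 0.15888/0.04928 = 3.224.
p-value = P(Z > 3.224) ≈ 0.0006; since p < α = 0.01, reject H₀.

z = 3.224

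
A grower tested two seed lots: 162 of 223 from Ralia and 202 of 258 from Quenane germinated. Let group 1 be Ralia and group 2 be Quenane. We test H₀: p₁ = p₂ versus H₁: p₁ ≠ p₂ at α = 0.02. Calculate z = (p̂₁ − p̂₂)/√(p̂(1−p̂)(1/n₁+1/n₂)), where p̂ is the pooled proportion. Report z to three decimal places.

p̂₁ = 162/223 = 0.72646, p̂₂ = 202/258 = 0.78295.
Pooled p̂ = (162+202)/(223+258) = 364/481 = 0.75676.
SE = √(p̂(1−p̂)(1/n₁+1/n₂)) = √(0.75676·0.24324·0.00836027) = √(0.00153893) = 0.03923.
z = (0.72646 − 0.78295)/0.03923 = -0.05649/0.03923 = -1.440.
p-value = 2·P(Z > 1.440) ≈ 0.1499. With α = 0.02, fail to reject H₀.

z = -1.440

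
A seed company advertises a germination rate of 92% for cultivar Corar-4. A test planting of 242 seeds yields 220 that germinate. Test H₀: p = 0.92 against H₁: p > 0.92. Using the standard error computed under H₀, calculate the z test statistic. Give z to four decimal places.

p̂ = 220/242 = 0.9090909.
SE = √(p₀(1−p₀)/n) = √(0.0736/242) = 0.0174394.
z = (0.9090909 − 0.92)/0.0174394 = -0.0109091/0.0174394 = -0.6255.
p-value = P(Z > -0.626) ≈ 0.7342.

z = -0.6255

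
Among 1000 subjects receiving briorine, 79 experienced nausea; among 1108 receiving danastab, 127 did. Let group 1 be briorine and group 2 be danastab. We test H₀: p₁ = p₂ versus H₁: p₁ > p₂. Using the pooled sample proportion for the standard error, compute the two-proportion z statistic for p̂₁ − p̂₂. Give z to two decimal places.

z = -2.75

p̂₁ = 79/1000 = 0.07900, p̂₂ = 127/1108 = 0.11462.
Pooled p̂ = (79+127)/(1000+1108) = 206/2108 = 0.09772.
SE = √(p̂(1−p̂)(1/n₁+1/n₂)) = √(0.09772·0.90228·0.00190253) = √(0.000167752) = 0.01295.
z = (0.07900 − 0.11462)/0.01295 = -0.03562/0.01295 = -2.75.
p-value = P(Z > -2.750) ≈ 0.9970.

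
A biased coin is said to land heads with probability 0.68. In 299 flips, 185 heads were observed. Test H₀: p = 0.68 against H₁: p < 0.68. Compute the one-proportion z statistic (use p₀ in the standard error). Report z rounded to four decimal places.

p̂ = 185/299 = 0.618729.
SE = √(p₀(1−p₀)/n) = √(0.2176/299) = 0.026977.
z = (0.618729 − 0.68)/0.026977 = -0.061271/0.026977 = -2.2712.
p-value = P(Z < -2.271) ≈ 0.0116.

z = -2.2712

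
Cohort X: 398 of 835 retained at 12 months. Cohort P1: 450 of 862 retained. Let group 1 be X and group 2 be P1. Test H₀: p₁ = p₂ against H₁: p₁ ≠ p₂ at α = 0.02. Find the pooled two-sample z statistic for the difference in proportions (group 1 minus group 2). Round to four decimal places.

p̂₁ = 398/835 = 0.476647, p̂₂ = 450/862 = 0.522042.
Pooled p̂ = (398+450)/(835+862) = 848/1697 = 0.499705.
SE = √(0.25 × 0.0023577) = 0.024278.
z = (0.476647 − 0.522042)/0.024278 = -0.045395/0.024278 = -1.8698.
p-value = 2·P(Z > 1.870) ≈ 0.0615; since p > α = 0.02, fail to reject H₀.

z = -1.8698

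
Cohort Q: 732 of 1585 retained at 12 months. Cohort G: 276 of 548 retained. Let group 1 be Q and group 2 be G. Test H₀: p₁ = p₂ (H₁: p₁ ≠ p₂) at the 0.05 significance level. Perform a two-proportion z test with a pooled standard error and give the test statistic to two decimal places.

p̂₁ = 732/1585 = 0.4618, p̂₂ = 276/548 = 0.5036.
Pooled p̂ = (732+276)/(1585+548) = 1008/2133 = 0.4726.
SE = √(0.249248 × 0.00245573) = 0.0247.
z = (0.4618 − 0.5036)/0.0247 = -0.0418/0.0247 = -1.69.
p-value = 2·P(Z > 1.690) ≈ 0.0910. With α = 0.05, fail to reject H₀.

z = -1.69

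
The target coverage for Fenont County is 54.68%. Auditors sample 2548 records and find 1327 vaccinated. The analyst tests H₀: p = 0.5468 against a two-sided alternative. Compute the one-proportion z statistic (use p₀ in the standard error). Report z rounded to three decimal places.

z = -2.636

p̂ = 1327/2548 = 0.520801.
Standard error under H₀: √(0.5468×0.4532/2548) = 0.009862.
z = (0.520801 − 0.5468)/0.009862 = -0.025999/0.009862 = -2.636.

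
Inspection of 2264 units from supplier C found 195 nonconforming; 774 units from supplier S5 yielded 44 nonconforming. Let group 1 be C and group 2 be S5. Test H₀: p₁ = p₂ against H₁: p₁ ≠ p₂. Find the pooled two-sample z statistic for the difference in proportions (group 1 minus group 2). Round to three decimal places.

z = 2.612

p̂₁ = 195/2264 = 0.08613, p̂₂ = 44/774 = 0.05685.
Pooled p̂ = (195+44)/(2264+774) = 239/3038 = 0.07867.
SE = √(0.0724812 × 0.00173369) = 0.01121.
z = (0.08613 − 0.05685)/0.01121 = 0.02928/0.01121 = 2.612.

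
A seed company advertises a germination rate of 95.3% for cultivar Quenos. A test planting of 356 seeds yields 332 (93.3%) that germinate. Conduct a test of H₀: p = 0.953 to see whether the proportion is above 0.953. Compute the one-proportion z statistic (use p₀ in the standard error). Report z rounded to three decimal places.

p̂ = 332/356 = 0.93258.
SE = √(p₀(1−p₀)/n) = √(0.044791/356) = 0.01122.
z = (0.93258 − 0.953)/0.01122 = -0.02042/0.01122 = -1.820.
p-value = P(Z > -1.820) ≈ 0.9656.

z = -1.820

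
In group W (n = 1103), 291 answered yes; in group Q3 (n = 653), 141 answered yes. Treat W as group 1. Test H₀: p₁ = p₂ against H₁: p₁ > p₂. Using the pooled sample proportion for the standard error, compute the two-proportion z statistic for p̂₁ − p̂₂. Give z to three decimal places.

z = 2.252

p̂₁ = 291/1103 = 0.26383, p̂₂ = 141/653 = 0.21593.
Pooled p̂ = (291+141)/(1103+653) = 432/1756 = 0.24601.
SE = √(0.185491 × 0.00243801) = 0.02127.
z = (0.26383 − 0.21593)/0.02127 = 0.04790/0.02127 = 2.252.
p-value = P(Z > 2.252) ≈ 0.0121.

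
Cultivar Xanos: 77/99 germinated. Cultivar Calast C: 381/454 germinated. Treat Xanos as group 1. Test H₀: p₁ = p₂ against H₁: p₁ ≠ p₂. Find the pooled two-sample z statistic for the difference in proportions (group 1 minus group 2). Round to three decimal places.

p̂₁ = 77/99 ≈ 0.77778, p̂₂ = 381/454 ≈ 0.83921.
Pooled p̂ = (77+381)/(99+454) = 458/553 = 0.82821.
SE = √(0.142278 × 0.0123037) = 0.04184.
z = (0.77778 − 0.83921)/0.04184 = -0.06143/0.04184 = -1.468.
p-value = 2·P(Z > 1.468) ≈ 0.1420.

z = -1.468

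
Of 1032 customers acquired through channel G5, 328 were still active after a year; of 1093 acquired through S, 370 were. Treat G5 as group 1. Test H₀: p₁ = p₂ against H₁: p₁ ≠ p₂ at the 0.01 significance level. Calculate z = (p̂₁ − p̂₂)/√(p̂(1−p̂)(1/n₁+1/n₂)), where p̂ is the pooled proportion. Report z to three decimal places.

z = -1.015

p̂₁ = 328/1032 ≈ 0.31783, p̂₂ = 370/1093 ≈ 0.33852.
Pooled p̂ = (328+370)/(1032+1093) = 698/2125 = 0.32847.
SE = √(0.220578 × 0.00188391) = 0.02038.
z = (0.31783 − 0.33852)/0.02038 = -0.02069/0.02038 = -1.015.
p-value = 2·P(Z > 1.015) ≈ 0.3102; since p > α = 0.01, fail to reject H₀.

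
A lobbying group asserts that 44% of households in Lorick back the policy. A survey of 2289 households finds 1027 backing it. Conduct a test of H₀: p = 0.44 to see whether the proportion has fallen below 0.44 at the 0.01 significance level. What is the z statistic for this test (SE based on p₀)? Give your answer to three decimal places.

p̂ = 1027/2289 = 0.44867.
SE = √(p₀(1−p₀)/n) = √(0.2464/2289) = 0.01038.
z = (0.44867 − 0.44)/0.01038 = 0.00867/0.01038 = 0.835.
p-value = P(Z < 0.835) ≈ 0.7983. With α = 0.01, fail to reject H₀.

z = 0.835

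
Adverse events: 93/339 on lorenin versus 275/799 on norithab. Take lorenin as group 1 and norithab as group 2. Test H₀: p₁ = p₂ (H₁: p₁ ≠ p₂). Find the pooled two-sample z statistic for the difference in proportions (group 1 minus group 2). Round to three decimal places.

p̂₁ = 93/339 = 0.274336, p̂₂ = 275/799 = 0.344180.
Pooled p̂ = (93+275)/(339+799) = 368/1138 = 0.323374.
SE = √(p̂(1−p̂)(1/n₁+1/n₂)) = √(0.323374·0.676626·0.00420142) = √(0.000919284) = 0.030320.
z = (0.274336 − 0.344180)/0.030320 = -0.069844/0.030320 = -2.304.
Two-sided p-value ≈ 2·Φ(−2.304) = 0.0212.

z = -2.304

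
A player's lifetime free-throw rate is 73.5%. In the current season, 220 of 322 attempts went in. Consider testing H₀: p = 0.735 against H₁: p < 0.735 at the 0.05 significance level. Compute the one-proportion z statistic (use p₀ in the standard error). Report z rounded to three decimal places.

p̂ = 220/322 = 0.68323.
Under H₀, SE = √(0.735·0.265/322) = √(0.000604891) = 0.02459.
z = (0.68323 − 0.735)/0.02459 = -0.05177/0.02459 = -2.105.
p-value = P(Z < -2.105) ≈ 0.0176; since p < α = 0.05, reject H₀.

z = -2.105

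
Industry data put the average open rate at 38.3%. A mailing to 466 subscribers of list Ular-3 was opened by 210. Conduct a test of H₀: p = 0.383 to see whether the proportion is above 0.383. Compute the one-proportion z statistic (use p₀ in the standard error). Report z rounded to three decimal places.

p̂ = 210/466 ≈ 0.45064.
Under H₀, SE = √(0.383·0.617/466) = √(0.000507105) = 0.02252.
z = (0.45064 − 0.383)/0.02252 = 0.06764/0.02252 = 3.004.
p-value = P(Z > 3.004) ≈ 0.0013.

z = 3.004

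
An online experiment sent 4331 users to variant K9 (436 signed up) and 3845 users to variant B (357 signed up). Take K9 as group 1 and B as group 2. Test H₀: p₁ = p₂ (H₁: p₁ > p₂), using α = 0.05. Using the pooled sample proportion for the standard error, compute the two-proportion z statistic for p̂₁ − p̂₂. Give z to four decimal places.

z = 1.1928

p̂₁ = 436/4331 ≈ 0.1006696, p̂₂ = 357/3845 ≈ 0.0928479.
Pooled p̂ = (436+357)/(4331+3845) = 793/8176 = 0.0969912.
SE = √(p̂(1−p̂)(1/n₁+1/n₂)) = √(0.0969912·0.9030088·0.000490972) = √(4.30012e-05) = 0.0065575.
z = (0.1006696 − 0.0928479)/0.0065575 = 0.0078217/0.0065575 = 1.1928.
p-value = P(Z > 1.193) ≈ 0.1165. With α = 0.05, fail to reject H₀.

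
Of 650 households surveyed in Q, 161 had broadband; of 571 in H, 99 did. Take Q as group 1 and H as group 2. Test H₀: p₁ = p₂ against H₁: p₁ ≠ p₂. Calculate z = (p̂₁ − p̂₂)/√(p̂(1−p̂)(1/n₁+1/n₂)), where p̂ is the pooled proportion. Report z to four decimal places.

p̂₁ = 161/650 ≈ 0.247692, p̂₂ = 99/571 ≈ 0.173380.
Pooled p̂ = (161+99)/(650+571) = 260/1221 = 0.212940.
SE = √(p̂(1−p̂)(1/n₁+1/n₂)) = √(0.212940·0.787060·0.00328978) = √(0.000551355) = 0.023481.
z = (0.247692 − 0.173380)/0.023481 = 0.074312/0.023481 = 3.1648.

z = 3.1648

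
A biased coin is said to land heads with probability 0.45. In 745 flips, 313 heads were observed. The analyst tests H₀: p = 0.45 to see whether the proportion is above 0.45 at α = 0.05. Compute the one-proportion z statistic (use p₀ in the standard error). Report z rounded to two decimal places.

p̂ = 313/745 ≈ 0.4201.
Standard error under H₀: √(0.45×0.55/745) = 0.0182.
z = (0.4201 − 0.45)/0.0182 = -0.0299/0.0182 = -1.64.
p-value = P(Z > -1.639) ≈ 0.9493; since p > α = 0.05, fail to reject H₀.

z = -1.64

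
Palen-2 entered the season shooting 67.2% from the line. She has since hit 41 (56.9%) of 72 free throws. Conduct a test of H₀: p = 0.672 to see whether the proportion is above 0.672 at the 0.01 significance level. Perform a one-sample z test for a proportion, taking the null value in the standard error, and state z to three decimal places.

p̂ = 41/72 ≈ 0.56944.
Under H₀, SE = √(0.672·0.328/72) = √(0.00306133) = 0.05533.
z = (0.56944 − 0.672)/0.05533 = -0.10256/0.05533 = -1.854.
p-value = P(Z > -1.854) ≈ 0.9681. With α = 0.01, fail to reject H₀.

z = -1.854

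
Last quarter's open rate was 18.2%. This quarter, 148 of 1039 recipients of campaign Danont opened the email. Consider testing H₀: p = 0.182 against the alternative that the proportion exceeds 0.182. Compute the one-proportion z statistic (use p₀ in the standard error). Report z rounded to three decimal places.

z = -3.304

p̂ = 148/1039 ≈ 0.1424447.
Under H₀, SE = √(0.182·0.818/1039) = √(0.000143288) = 0.0119703.
z = (0.1424447 − 0.182)/0.0119703 = -0.0395553/0.0119703 = -3.304.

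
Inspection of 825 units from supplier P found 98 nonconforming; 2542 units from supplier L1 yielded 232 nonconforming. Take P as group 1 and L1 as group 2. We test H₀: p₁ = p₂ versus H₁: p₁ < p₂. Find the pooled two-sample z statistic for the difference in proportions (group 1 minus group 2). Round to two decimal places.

z = 2.31

p̂₁ = 98/825 = 0.1188, p̂₂ = 232/2542 = 0.0913.
Pooled p̂ = (98+232)/(825+2542) = 330/3367 = 0.0980.
SE = √(0.0884041 × 0.00160551) = 0.0119.
z = (0.1188 − 0.0913)/0.0119 = 0.0275/0.0119 = 2.31.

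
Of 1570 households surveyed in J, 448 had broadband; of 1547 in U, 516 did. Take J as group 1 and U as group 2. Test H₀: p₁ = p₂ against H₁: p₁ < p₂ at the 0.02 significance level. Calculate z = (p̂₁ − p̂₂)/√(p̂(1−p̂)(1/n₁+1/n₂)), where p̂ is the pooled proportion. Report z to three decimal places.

p̂₁ = 448/1570 ≈ 0.28535, p̂₂ = 516/1547 ≈ 0.33355.
Pooled p̂ = (448+516)/(1570+1547) = 964/3117 = 0.30927.
SE = √(0.213623 × 0.00128336) = 0.01656.
z = (0.28535 − 0.33355)/0.01656 = -0.04820/0.01656 = -2.911.
p-value = P(Z < -2.911) ≈ 0.0018, so at α = 0.02 we reject H₀.

z = -2.911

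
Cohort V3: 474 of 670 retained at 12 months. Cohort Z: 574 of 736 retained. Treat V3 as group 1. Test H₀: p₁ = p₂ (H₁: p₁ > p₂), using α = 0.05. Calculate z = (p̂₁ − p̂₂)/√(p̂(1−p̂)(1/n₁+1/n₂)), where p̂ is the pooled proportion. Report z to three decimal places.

p̂₁ = 474/670 = 0.70746, p̂₂ = 574/736 = 0.77989.
Pooled p̂ = (474+574)/(670+736) = 1048/1406 = 0.74538.
SE = √(p̂(1−p̂)(1/n₁+1/n₂)) = √(0.74538·0.25462·0.00285123) = √(0.000541136) = 0.02326.
z = (0.70746 − 0.77989)/0.02326 = -0.07243/0.02326 = -3.114.
p-value = P(Z > -3.114) ≈ 0.9991, so at α = 0.05 we fail to reject H₀.

z = -3.114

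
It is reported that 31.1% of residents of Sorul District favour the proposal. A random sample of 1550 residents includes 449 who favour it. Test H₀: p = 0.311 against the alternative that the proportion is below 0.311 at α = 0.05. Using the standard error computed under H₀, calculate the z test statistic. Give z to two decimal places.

z = -1.81

p̂ = 449/1550 = 0.2897.
SE = √(p₀(1−p₀)/n) = √(0.21428/1550) = 0.0118.
z = (0.2897 − 0.311)/0.0118 = -0.0213/0.0118 = -1.81.
p-value = P(Z < -1.813) ≈ 0.0349, so at α = 0.05 we reject H₀.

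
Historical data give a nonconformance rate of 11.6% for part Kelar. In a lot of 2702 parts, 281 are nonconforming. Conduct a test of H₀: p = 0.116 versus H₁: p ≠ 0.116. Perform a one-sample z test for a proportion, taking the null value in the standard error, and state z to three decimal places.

p̂ = 281/2702 = 0.10400.
Under H₀, SE = √(0.116·0.884/2702) = √(3.79511e-05) = 0.00616.
z = (0.10400 − 0.116)/0.00616 = -0.01200/0.00616 = -1.948.
p-value = 2·P(Z > 1.948) ≈ 0.0514.

z = -1.948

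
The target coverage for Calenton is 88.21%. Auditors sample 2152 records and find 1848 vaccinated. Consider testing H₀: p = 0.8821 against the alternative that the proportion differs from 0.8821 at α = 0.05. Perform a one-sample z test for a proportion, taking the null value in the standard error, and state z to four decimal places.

z = -3.3609

p̂ = 1848/2152 ≈ 0.85873606.
SE = √(p₀(1−p₀)/n) = √(0.104/2152) = 0.00695176.
z = (0.85873606 − 0.8821)/0.00695176 = -0.02336394/0.00695176 = -3.3609.
Two-sided p-value ≈ 2·Φ(−3.361) = 0.0008; since p < α = 0.05, reject H₀.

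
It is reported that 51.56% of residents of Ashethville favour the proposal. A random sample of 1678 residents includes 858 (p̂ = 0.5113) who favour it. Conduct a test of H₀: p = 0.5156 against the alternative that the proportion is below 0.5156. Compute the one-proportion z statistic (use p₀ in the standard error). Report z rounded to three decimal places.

z = -0.351

p̂ = 858/1678 ≈ 0.51132.
SE = √(p₀(1−p₀)/n) = √(0.24976/1678) = 0.01220.
z = (0.51132 − 0.5156)/0.01220 = -0.00428/0.01220 = -0.351.
p-value = P(Z < -0.351) ≈ 0.3630.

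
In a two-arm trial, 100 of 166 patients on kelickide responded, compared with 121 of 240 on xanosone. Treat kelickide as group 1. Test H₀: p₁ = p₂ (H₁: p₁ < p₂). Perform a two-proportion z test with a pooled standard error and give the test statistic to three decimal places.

z = 1.954

p̂₁ = 100/166 ≈ 0.60241, p̂₂ = 121/240 ≈ 0.50417.
Pooled p̂ = (100+121)/(166+240) = 221/406 = 0.54433.
SE = √(0.248034 × 0.0101908) = 0.05028.
z = (0.60241 − 0.50417)/0.05028 = 0.09824/0.05028 = 1.954.
p-value = P(Z < 1.954) ≈ 0.9747.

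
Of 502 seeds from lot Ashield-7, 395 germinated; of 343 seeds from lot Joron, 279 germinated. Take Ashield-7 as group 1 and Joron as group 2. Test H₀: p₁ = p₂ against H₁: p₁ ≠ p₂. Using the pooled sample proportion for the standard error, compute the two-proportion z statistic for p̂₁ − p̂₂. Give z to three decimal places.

p̂₁ = 395/502 ≈ 0.78685, p̂₂ = 279/343 ≈ 0.81341.
Pooled p̂ = (395+279)/(502+343) = 674/845 = 0.79763.
SE = √(0.161415 × 0.00490748) = 0.02814.
z = (0.78685 − 0.81341)/0.02814 = -0.02656/0.02814 = -0.944.
p-value = 2·P(Z > 0.944) ≈ 0.3454.

z = -0.944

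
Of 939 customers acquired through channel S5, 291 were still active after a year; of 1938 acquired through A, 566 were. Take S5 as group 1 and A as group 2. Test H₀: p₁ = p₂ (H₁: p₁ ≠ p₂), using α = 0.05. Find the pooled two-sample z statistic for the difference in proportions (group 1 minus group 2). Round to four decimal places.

z = 0.9817

p̂₁ = 291/939 ≈ 0.3099042, p̂₂ = 566/1938 ≈ 0.2920537.
Pooled p̂ = (291+566)/(939+1938) = 857/2877 = 0.2978797.
SE = √(0.209147 × 0.00158096) = 0.0181839.
z = (0.3099042 − 0.2920537)/0.0181839 = 0.0178505/0.0181839 = 0.9817.
p-value = 2·P(Z > 0.982) ≈ 0.3263; since p > α = 0.05, fail to reject H₀.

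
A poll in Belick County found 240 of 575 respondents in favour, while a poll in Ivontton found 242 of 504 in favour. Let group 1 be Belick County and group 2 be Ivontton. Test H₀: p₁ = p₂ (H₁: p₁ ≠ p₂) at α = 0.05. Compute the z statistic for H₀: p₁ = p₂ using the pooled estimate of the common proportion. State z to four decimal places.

p̂₁ = 240/575 ≈ 0.4173913, p̂₂ = 242/504 ≈ 0.4801587.
Pooled p̂ = (240+242)/(575+504) = 482/1079 = 0.4467099.
SE = √(0.24716 × 0.00372326) = 0.0303355.
z = (0.4173913 − 0.4801587)/0.0303355 = -0.0627674/0.0303355 = -2.0691.
Two-sided p-value ≈ 2·Φ(−2.069) = 0.0385, so at α = 0.05 we reject H₀.

z = -2.0691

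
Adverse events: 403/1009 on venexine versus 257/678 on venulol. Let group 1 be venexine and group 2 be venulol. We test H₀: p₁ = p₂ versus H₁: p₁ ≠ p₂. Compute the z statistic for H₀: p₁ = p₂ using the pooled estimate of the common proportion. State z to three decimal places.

p̂₁ = 403/1009 ≈ 0.39941, p̂₂ = 257/678 ≈ 0.37906.
Pooled p̂ = (403+257)/(1009+678) = 660/1687 = 0.39123.
SE = √(p̂(1−p̂)(1/n₁+1/n₂)) = √(0.39123·0.60877·0.00246601) = √(0.000587325) = 0.02423.
z = (0.39941 − 0.37906)/0.02423 = 0.02035/0.02423 = 0.840.

z = 0.840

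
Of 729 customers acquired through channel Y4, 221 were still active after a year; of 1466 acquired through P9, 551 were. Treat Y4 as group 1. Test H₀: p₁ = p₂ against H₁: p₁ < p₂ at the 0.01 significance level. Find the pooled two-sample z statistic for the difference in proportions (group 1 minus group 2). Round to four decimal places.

p̂₁ = 221/729 ≈ 0.303155, p̂₂ = 551/1466 ≈ 0.375853.
Pooled p̂ = (221+551)/(729+1466) = 772/2195 = 0.351708.
SE = √(p̂(1−p̂)(1/n₁+1/n₂)) = √(0.351708·0.648292·0.00205387) = √(0.000468302) = 0.021640.
z = (0.303155 − 0.375853)/0.021640 = -0.072698/0.021640 = -3.3594.
p-value = P(Z < -3.359) ≈ 0.0004; since p < α = 0.01, reject H₀.

z = -3.3594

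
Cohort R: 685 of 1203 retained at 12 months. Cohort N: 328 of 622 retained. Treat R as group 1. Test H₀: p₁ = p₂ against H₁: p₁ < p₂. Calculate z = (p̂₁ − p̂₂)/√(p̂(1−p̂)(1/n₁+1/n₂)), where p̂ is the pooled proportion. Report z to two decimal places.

z = 1.71

p̂₁ = 685/1203 ≈ 0.56941, p̂₂ = 328/622 ≈ 0.52733.
Pooled p̂ = (685+328)/(1203+622) = 1013/1825 = 0.55507.
SE = √(p̂(1−p̂)(1/n₁+1/n₂)) = √(0.55507·0.44493·0.00243897) = √(0.000602347) = 0.02454.
z = (0.56941 − 0.52733)/0.02454 = 0.04208/0.02454 = 1.71.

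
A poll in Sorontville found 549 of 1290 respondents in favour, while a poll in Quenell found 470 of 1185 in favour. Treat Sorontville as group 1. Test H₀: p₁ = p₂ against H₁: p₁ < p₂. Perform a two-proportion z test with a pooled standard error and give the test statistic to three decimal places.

p̂₁ = 549/1290 = 0.425581, p̂₂ = 470/1185 = 0.396624.
Pooled p̂ = (549+470)/(1290+1185) = 1019/2475 = 0.411717.
SE = √(0.242206 × 0.00161908) = 0.019803.
z = (0.425581 − 0.396624)/0.019803 = 0.028957/0.019803 = 1.462.
p-value = P(Z < 1.462) ≈ 0.9282.

z = 1.462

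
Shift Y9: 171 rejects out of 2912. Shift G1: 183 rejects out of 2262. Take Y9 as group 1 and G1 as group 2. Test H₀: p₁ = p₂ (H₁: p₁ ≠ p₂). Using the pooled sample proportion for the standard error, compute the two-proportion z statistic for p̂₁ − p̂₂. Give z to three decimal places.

p̂₁ = 171/2912 ≈ 0.0587225, p̂₂ = 183/2262 ≈ 0.0809019.
Pooled p̂ = (171+183)/(2912+2262) = 354/5174 = 0.0684190.
SE = √(p̂(1−p̂)(1/n₁+1/n₂)) = √(0.0684190·0.9315810·0.000785493) = √(5.00657e-05) = 0.0070757.
z = (0.0587225 − 0.0809019)/0.0070757 = -0.0221794/0.0070757 = -3.135.

z = -3.135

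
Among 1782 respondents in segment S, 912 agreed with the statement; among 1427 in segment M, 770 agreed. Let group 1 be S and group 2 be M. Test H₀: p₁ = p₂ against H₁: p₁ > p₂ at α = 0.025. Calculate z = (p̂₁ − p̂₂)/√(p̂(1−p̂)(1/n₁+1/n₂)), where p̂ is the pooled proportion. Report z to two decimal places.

z = -1.57

p̂₁ = 912/1782 ≈ 0.5118, p̂₂ = 770/1427 ≈ 0.5396.
Pooled p̂ = (912+770)/(1782+1427) = 1682/3209 = 0.5242.
SE = √(p̂(1−p̂)(1/n₁+1/n₂)) = √(0.5242·0.4758·0.00126194) = √(0.000314748) = 0.0177.
z = (0.5118 − 0.5396)/0.0177 = -0.0278/0.0177 = -1.57.
p-value = P(Z > -1.567) ≈ 0.9415, so at α = 0.025 we fail to reject H₀.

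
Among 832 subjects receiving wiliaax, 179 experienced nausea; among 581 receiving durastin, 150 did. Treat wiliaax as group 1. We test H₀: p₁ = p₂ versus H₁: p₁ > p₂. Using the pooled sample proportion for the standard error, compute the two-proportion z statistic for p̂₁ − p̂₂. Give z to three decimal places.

p̂₁ = 179/832 ≈ 0.215144, p̂₂ = 150/581 ≈ 0.258176.
Pooled p̂ = (179+150)/(832+581) = 329/1413 = 0.232838.
SE = √(0.178624 × 0.00292309) = 0.022850.
z = (0.215144 − 0.258176)/0.022850 = -0.043032/0.022850 = -1.883.
p-value = P(Z > -1.883) ≈ 0.9702.

z = -1.883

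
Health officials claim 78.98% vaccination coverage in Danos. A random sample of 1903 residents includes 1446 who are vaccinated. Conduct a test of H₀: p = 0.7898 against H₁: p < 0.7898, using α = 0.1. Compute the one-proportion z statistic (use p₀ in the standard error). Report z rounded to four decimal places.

z = -3.2063

p̂ = 1446/1903 ≈ 0.759853.
SE = √(p₀(1−p₀)/n) = √(0.16602/1903) = 0.009340.
z = (0.759853 − 0.7898)/0.009340 = -0.029947/0.009340 = -3.2063.
p-value = P(Z < -3.206) ≈ 0.0007, so at α = 0.1 we reject H₀.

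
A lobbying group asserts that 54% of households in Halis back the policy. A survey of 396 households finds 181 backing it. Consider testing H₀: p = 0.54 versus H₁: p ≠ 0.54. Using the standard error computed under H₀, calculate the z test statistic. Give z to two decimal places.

z = -3.31

p̂ = 181/396 = 0.45707.
Under H₀, SE = √(0.54·0.46/396) = √(0.000627273) = 0.02505.
z = (0.45707 − 0.54)/0.02505 = -0.08293/0.02505 = -3.31.
Two-sided p-value ≈ 2·Φ(−3.311) = 0.0009.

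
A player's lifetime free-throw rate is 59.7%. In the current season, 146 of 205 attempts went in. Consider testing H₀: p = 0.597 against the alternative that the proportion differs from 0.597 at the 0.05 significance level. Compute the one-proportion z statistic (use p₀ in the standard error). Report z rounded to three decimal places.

p̂ = 146/205 = 0.71220.
Under H₀, SE = √(0.597·0.403/205) = √(0.00117361) = 0.03426.
z = (0.71220 − 0.597)/0.03426 = 0.11520/0.03426 = 3.363.
p-value = 2·P(Z > 3.363) ≈ 0.0008, so at α = 0.05 we reject H₀.

z = 3.363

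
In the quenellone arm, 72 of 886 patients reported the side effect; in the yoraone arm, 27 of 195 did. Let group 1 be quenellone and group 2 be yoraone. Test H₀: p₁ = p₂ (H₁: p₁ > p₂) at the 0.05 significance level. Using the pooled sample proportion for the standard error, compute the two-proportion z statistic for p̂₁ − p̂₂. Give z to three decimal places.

z = -2.507

p̂₁ = 72/886 ≈ 0.08126, p̂₂ = 27/195 ≈ 0.13846.
Pooled p̂ = (72+27)/(886+195) = 99/1081 = 0.09158.
SE = √(p̂(1−p̂)(1/n₁+1/n₂)) = √(0.09158·0.90842·0.00625687) = √(0.000520538) = 0.02282.
z = (0.08126 − 0.13846)/0.02282 = -0.05720/0.02282 = -2.507.
p-value = P(Z > -2.507) ≈ 0.9939, so at α = 0.05 we fail to reject H₀.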